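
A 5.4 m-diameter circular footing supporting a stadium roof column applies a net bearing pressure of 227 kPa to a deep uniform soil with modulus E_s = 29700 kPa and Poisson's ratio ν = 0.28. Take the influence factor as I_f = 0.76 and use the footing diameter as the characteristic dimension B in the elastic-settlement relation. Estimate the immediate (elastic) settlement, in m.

Immediate (elastic) settlement: S_e = q·B·(1−ν²)/E_s · I_f.
S_e = 227 × 5.4 × (1 − 0.28²) / 29700 × 0.76
    = 227 × 5.4 × 0.9216 / 29700 × 0.76
    = 0.02891 m

S_e ≈ 0.0289 m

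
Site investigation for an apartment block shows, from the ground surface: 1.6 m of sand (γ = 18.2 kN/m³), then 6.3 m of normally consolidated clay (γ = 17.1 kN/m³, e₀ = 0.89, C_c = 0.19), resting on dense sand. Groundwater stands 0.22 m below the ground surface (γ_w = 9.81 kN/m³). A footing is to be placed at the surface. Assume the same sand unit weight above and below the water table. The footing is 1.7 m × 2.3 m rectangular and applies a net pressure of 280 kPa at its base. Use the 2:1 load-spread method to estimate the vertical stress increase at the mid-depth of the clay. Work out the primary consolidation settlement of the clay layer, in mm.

S_c ≈ 133 mm

Mid-depth of clay below the ground surface: z = 1.6 + 6.3/2 = 4.75 m.
Total vertical stress at mid-clay: σ_v = 18.2×1.6 + 17.1×3.15 = 82.985 kPa.
Pore pressure: u = 9.81×(4.75 − 0.22) = 44.439 kPa.
Initial effective stress: σ'_0 = σ_v − u = 82.985 − 44.439 = 38.546 kPa.
Stress increase at mid-clay by the 2:1 spreading method:
Δσ = qBL/((B+z)(L+z)) = 280×1.7×2.3/((1.7+4.75)(2.3+4.75)) = 24.076 kPa
Final effective stress: σ'_f = σ'_0 + Δσ = 38.546 + 24.076 = 62.622 kPa.
Normally consolidated clay, so the full stress increment lies on the virgin compression line:
S_c = C_c·H/(1+e₀)·log₁₀(σ'_f/σ'_0) = 0.19×6.3/(1+0.89)×log₁₀(62.622/38.546)
    = 0.63333 × 0.21075 = 0.1335 m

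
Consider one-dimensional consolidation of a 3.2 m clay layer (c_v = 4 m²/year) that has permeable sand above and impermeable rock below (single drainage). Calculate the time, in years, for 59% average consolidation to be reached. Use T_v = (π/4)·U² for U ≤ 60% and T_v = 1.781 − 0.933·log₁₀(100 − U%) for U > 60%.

t ≈ 0.7 years

Drainage path length: H_d = H = 3.2 m (single drainage).
U ≤ 60%: T_v = (π/4)·U² = (π/4)×0.59² = 0.2734.
t = T_v·H_d²/c_v = 0.2734×3.2²/4 = 0.6999 years.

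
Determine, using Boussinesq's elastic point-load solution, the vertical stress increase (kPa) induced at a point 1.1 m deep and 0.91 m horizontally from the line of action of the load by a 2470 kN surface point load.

Δσ_z ≈ 265 kPa

Boussinesq vertical stress below a point load on an elastic half-space:
Δσ_z = 3P/(2πz²) · [1 + (r/z)²]^(−5/2)
r/z = 0.91/1.1 = 0.82727; [1+(r/z)²]^(−5/2) = 0.27158.
Δσ_z = 3×2470/(2π×1.1²) × 0.27158 = 974.66 × 0.27158 = 264.7 kPa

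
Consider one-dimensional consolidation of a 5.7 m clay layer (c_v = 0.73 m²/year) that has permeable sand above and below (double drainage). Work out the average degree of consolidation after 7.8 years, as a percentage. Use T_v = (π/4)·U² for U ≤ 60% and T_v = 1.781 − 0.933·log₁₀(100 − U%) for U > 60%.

Drainage path length: H_d = H/2 = 2.85 m (double drainage).
T_v = c_v·t/H_d² = 0.73×7.8/2.85² = 0.70102.
T_v = 0.70102 corresponds to the U > 60% branch:
U = 1 − 10^((1.781 − T_v)/0.933)/100 = 0.8563

U ≈ 85.6 %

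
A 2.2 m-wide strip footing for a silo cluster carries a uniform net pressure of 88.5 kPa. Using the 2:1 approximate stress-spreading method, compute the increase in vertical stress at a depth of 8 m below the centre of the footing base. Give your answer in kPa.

Δσ_z ≈ 19.1 kPa

By the 2:1 method the load spreads at 1 horizontal : 2 vertical, so at depth z the loaded area has grown by z in each plan dimension:
Δσ = qB/(B+z) = 88.5×2.2/(2.2+8) = 19.088 kPa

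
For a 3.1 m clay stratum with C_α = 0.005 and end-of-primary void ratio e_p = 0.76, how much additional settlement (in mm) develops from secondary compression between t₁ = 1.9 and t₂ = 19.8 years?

S_s ≈ 8.96 mm

Secondary compression: S_s = C_α·H/(1+e_p)·log₁₀(t₂/t₁)
S_s = 0.005×3.1/(1+0.76)×log₁₀(19.8/1.9)
    = 0.008807 × 1.018 = 0.008965 m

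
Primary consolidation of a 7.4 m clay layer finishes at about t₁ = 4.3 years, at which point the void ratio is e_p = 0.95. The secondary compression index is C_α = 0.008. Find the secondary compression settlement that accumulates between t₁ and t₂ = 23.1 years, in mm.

S_s ≈ 22.2 mm

Secondary compression: S_s = C_α·H/(1+e_p)·log₁₀(t₂/t₁)
S_s = 0.008×7.4/(1+0.95)×log₁₀(23.1/4.3)
    = 0.03036 × 0.7301 = 0.02217 m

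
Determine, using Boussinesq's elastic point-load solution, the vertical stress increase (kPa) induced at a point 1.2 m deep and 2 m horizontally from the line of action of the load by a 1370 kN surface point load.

Boussinesq vertical stress below a point load on an elastic half-space:
Δσ_z = 3P/(2πz²) · [1 + (r/z)²]^(−5/2)
r/z = 2/1.2 = 1.6667; [1+(r/z)²]^(−5/2) = 0.03605.
Δσ_z = 3×1370/(2π×1.2²) × 0.03605 = 454.25 × 0.03605 = 16.38 kPa

Δσ_z ≈ 16.4 kPa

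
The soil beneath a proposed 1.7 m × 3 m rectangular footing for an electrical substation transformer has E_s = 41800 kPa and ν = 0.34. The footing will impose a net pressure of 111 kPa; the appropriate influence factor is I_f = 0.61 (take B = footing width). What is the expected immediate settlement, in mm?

Immediate (elastic) settlement: S_e = q·B·(1−ν²)/E_s · I_f.
S_e = 111 × 1.7 × (1 − 0.34²) / 41800 × 0.61
    = 111 × 1.7 × 0.8844 / 41800 × 0.61
    = 0.002435 m = 2.435 mm

S_e ≈ 2.44 mm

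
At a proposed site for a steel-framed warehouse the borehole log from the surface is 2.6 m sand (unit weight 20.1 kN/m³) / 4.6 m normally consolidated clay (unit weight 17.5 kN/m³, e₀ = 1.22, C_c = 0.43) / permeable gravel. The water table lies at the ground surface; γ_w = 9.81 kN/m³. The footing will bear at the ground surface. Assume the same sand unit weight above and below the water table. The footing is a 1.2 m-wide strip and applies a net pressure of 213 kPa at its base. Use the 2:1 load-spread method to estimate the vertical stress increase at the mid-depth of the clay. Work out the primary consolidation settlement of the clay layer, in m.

S_c ≈ 0.257 m

Mid-depth of clay below the ground surface: z = 2.6 + 4.6/2 = 4.9 m.
Total vertical stress at mid-clay: σ_v = 20.1×2.6 + 17.5×2.3 = 92.51 kPa.
Pore pressure: u = 9.81×(4.9 − 0) = 48.069 kPa.
Initial effective stress: σ'_0 = σ_v − u = 92.51 − 48.069 = 44.441 kPa.
Stress increase at mid-clay by the 2:1 spreading method:
Δσ = qB/(B+z) = 213×1.2/(1.2+4.9) = 41.902 kPa
Final effective stress: σ'_f = σ'_0 + Δσ = 44.441 + 41.902 = 86.343 kPa.
Normally consolidated clay, so the full stress increment lies on the virgin compression line:
S_c = C_c·H/(1+e₀)·log₁₀(σ'_f/σ'_0) = 0.43×4.6/(1+1.22)×log₁₀(86.343/44.441)
    = 0.89099 × 0.28844 = 0.257 m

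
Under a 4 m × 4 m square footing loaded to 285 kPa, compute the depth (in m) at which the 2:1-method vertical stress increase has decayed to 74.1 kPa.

z ≈ 3.84 m

2:1 spreading — at depth z the loaded area has grown by z in each plan dimension:
qB²/(B+z)² = Δσ_z ⇒ z = B(√(q/Δσ_z) − 1) = 4×(√(285/74.1) − 1) = 3.845 m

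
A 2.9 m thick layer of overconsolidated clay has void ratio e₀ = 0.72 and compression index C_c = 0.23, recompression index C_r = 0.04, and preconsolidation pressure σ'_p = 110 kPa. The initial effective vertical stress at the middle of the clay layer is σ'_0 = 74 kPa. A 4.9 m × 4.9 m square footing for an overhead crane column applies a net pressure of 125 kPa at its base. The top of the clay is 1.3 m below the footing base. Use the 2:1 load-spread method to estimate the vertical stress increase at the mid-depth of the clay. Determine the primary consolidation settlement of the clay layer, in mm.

Mid-depth of clay below the footing base: z = 1.3 + 2.9/2 = 2.75 m.
Stress increase at mid-clay by the 2:1 spreading method:
Δσ = qBL/((B+z)(L+z)) = 125×4.9×4.9/((4.9+2.75)(4.9+2.75)) = 51.284 kPa
Final effective stress: σ'_f = 74 + 51.284 = 125.28 kPa.
σ'_f = 125.28 > σ'_p = 110 kPa, so the stress path crosses the preconsolidation pressure — recompression up to σ'_p, then virgin compression beyond:
S_c = H/(1+e₀)·[C_r·log₁₀(σ'_p/σ'_0) + C_c·log₁₀(σ'_f/σ'_p)]
    = 2.9/1.72 × [0.04×log₁₀(110/74) + 0.23×log₁₀(125.28/110)]
    = 1.686 × [0.0068864 + 0.012992] = 0.03351 m

S_c ≈ 33.5 mm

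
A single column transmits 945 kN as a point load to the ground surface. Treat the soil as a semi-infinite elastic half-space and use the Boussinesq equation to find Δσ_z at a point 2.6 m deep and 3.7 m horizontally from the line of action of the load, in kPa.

Boussinesq vertical stress below a point load on an elastic half-space:
Δσ_z = 3P/(2πz²) · [1 + (r/z)²]^(−5/2)
r/z = 3.7/2.6 = 1.4231; [1+(r/z)²]^(−5/2) = 0.062825.
Δσ_z = 3×945/(2π×2.6²) × 0.062825 = 66.746 × 0.062825 = 4.193 kPa

Δσ_z ≈ 4.19 kPa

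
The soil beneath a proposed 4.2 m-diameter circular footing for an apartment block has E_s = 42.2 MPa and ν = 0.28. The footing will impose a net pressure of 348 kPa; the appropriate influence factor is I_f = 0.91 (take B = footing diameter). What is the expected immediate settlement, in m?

Immediate (elastic) settlement: S_e = q·B·(1−ν²)/E_s · I_f.
E_s = 42.2 MPa = 42200 kPa.
S_e = 348 × 4.2 × (1 − 0.28²) / 42200 × 0.91
    = 348 × 4.2 × 0.9216 / 42200 × 0.91
    = 0.02905 m

S_e ≈ 0.029 m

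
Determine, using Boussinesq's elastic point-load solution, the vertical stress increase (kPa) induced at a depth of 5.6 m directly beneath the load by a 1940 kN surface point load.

Boussinesq vertical stress below a point load on an elastic half-space:
Δσ_z = 3P/(2πz²) · [1 + (r/z)²]^(−5/2)
r/z = 0/5.6 = 0; [1+(r/z)²]^(−5/2) = 1.
Δσ_z = 3×1940/(2π×5.6²) × 1 = 29.537 × 1 = 29.54 kPa

Δσ_z ≈ 29.5 kPa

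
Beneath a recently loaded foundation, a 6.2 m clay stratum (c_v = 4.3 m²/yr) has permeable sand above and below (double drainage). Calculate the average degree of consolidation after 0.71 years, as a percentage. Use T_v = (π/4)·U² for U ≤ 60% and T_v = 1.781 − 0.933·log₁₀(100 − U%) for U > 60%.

Drainage path length: H_d = H/2 = 3.1 m (double drainage).
T_v = c_v·t/H_d² = 4.3×0.71/3.1² = 0.31769.
T_v = 0.31769 corresponds to the U > 60% branch:
U = 1 − 10^((1.781 − T_v)/0.933)/100 = 0.6298

U ≈ 63 %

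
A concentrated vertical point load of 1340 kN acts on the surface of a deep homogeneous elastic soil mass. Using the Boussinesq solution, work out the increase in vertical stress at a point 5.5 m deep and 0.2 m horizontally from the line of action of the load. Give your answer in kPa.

Boussinesq vertical stress below a point load on an elastic half-space:
Δσ_z = 3P/(2πz²) · [1 + (r/z)²]^(−5/2)
r/z = 0.2/5.5 = 0.036364; [1+(r/z)²]^(−5/2) = 0.9967.
Δσ_z = 3×1340/(2π×5.5²) × 0.9967 = 21.151 × 0.9967 = 21.08 kPa

Δσ_z ≈ 21.1 kPa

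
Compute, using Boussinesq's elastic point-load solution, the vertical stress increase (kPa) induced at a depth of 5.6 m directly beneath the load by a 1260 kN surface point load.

Δσ_z ≈ 19.2 kPa

Boussinesq vertical stress below a point load on an elastic half-space:
Δσ_z = 3P/(2πz²) · [1 + (r/z)²]^(−5/2)
r/z = 0/5.6 = 0; [1+(r/z)²]^(−5/2) = 1.
Δσ_z = 3×1260/(2π×5.6²) × 1 = 19.184 × 1 = 19.18 kPa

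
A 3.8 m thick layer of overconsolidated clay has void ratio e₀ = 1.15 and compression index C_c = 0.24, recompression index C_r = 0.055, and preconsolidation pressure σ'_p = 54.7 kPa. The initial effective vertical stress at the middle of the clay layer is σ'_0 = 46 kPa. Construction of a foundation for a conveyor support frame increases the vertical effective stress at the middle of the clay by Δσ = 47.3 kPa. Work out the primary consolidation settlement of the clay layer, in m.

Final effective stress: σ'_f = 46 + 47.3 = 93.3 kPa.
σ'_f = 93.3 > σ'_p = 54.7 kPa, so the stress path crosses the preconsolidation pressure — recompression up to σ'_p, then virgin compression beyond:
S_c = H/(1+e₀)·[C_r·log₁₀(σ'_p/σ'_0) + C_c·log₁₀(σ'_f/σ'_p)]
    = 3.8/2.15 × [0.055×log₁₀(54.7/46) + 0.24×log₁₀(93.3/54.7)]
    = 1.7674 × [0.0041376 + 0.055655] = 0.1057 m

S_c ≈ 0.106 m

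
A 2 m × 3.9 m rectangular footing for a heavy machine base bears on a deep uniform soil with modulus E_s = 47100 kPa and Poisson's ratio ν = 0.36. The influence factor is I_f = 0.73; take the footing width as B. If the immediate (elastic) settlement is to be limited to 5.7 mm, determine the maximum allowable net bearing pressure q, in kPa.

S_e = q·B·(1−ν²)/E_s · I_f  ⇒  q = S_e·E_s / (B·(1−ν²)·I_f).
q = 0.0057 × 47100 / (2 × 0.8704 × 0.73) = 211.3 kPa

q ≈ 211 kPa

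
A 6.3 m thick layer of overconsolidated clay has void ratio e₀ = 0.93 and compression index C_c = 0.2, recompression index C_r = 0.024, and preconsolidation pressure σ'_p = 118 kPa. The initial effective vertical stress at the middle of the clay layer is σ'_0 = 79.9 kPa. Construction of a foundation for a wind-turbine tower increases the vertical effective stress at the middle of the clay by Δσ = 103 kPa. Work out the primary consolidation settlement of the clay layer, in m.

Final effective stress: σ'_f = 79.9 + 103 = 182.9 kPa.
σ'_f = 182.9 > σ'_p = 118 kPa, so the stress path crosses the preconsolidation pressure — recompression up to σ'_p, then virgin compression beyond:
S_c = H/(1+e₀)·[C_r·log₁₀(σ'_p/σ'_0) + C_c·log₁₀(σ'_f/σ'_p)]
    = 6.3/1.93 × [0.024×log₁₀(118/79.9) + 0.2×log₁₀(182.9/118)]
    = 3.2642 × [0.004064 + 0.038066] = 0.1375 m

S_c ≈ 0.138 m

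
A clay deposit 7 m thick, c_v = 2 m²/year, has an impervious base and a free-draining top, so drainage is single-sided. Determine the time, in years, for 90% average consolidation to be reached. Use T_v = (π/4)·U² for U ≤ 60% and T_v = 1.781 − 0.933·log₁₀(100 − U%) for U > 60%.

Drainage path length: H_d = H = 7 m (single drainage).
U > 60%: T_v = 1.781 − 0.933·log₁₀(100 − 90) = 0.848.
t = T_v·H_d²/c_v = 0.848×7²/2 = 20.78 years.

t ≈ 20.8 years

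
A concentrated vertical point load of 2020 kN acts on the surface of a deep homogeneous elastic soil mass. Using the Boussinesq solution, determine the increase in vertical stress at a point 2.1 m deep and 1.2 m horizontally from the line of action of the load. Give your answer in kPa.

Δσ_z ≈ 108 kPa

Boussinesq vertical stress below a point load on an elastic half-space:
Δσ_z = 3P/(2πz²) · [1 + (r/z)²]^(−5/2)
r/z = 1.2/2.1 = 0.57143; [1+(r/z)²]^(−5/2) = 0.49341.
Δσ_z = 3×2020/(2π×2.1²) × 0.49341 = 218.7 × 0.49341 = 107.9 kPa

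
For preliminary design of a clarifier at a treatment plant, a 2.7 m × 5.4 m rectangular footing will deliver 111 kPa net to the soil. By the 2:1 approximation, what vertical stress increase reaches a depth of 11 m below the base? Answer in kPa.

By the 2:1 method the load spreads at 1 horizontal : 2 vertical, so at depth z the loaded area has grown by z in each plan dimension:
Δσ = qBL/((B+z)(L+z)) = 111×2.7×5.4/((2.7+11)(5.4+11)) = 7.203 kPa

Δσ_z ≈ 7.2 kPa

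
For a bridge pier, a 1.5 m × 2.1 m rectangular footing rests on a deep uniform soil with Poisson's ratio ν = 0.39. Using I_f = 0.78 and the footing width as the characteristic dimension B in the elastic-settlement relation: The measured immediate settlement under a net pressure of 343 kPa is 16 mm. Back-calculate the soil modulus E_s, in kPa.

S_e = q·B·(1−ν²)/E_s · I_f  ⇒  E_s = q·B·(1−ν²)·I_f / S_e.
E_s = 343 × 1.5 × 0.8479 × 0.78 / 0.016 = 21270 kPa

E_s ≈ 21300 kPa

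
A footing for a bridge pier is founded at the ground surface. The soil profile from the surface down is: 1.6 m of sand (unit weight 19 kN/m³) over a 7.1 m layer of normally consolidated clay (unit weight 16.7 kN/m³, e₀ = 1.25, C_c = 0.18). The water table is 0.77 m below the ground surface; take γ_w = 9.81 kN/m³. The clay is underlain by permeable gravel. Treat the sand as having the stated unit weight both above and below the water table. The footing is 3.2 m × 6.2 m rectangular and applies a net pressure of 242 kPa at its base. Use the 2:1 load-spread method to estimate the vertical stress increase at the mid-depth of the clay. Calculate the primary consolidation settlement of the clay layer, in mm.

S_c ≈ 181 mm

Mid-depth of clay below the ground surface: z = 1.6 + 7.1/2 = 5.15 m.
Total vertical stress at mid-clay: σ_v = 19×1.6 + 16.7×3.55 = 89.685 kPa.
Pore pressure: u = 9.81×(5.15 − 0.77) = 42.968 kPa.
Initial effective stress: σ'_0 = σ_v − u = 89.685 − 42.968 = 46.717 kPa.
Stress increase at mid-clay by the 2:1 spreading method:
Δσ = qBL/((B+z)(L+z)) = 242×3.2×6.2/((3.2+5.15)(6.2+5.15)) = 50.661 kPa
Final effective stress: σ'_f = σ'_0 + Δσ = 46.717 + 50.661 = 97.378 kPa.
Normally consolidated clay, so the full stress increment lies on the virgin compression line:
S_c = C_c·H/(1+e₀)·log₁₀(σ'_f/σ'_0) = 0.18×7.1/(1+1.25)×log₁₀(97.378/46.717)
    = 0.568 × 0.31899 = 0.1812 m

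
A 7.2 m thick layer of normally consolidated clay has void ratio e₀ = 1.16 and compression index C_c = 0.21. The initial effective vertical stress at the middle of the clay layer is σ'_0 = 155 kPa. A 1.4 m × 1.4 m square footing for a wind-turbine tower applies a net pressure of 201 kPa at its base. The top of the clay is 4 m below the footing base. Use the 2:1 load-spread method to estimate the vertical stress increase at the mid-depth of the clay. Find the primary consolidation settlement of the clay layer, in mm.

S_c ≈ 9.39 mm

Mid-depth of clay below the footing base: z = 4 + 7.2/2 = 7.6 m.
Stress increase at mid-clay by the 2:1 spreading method:
Δσ = qBL/((B+z)(L+z)) = 201×1.4×1.4/((1.4+7.6)(1.4+7.6)) = 4.8637 kPa
Final effective stress: σ'_f = σ'_0 + Δσ = 155 + 4.8637 = 159.86 kPa.
Normally consolidated clay, so the full stress increment lies on the virgin compression line:
S_c = C_c·H/(1+e₀)·log₁₀(σ'_f/σ'_0) = 0.21×7.2/(1+1.16)×log₁₀(159.86/155)
    = 0.7 × 0.013408 = 0.009386 m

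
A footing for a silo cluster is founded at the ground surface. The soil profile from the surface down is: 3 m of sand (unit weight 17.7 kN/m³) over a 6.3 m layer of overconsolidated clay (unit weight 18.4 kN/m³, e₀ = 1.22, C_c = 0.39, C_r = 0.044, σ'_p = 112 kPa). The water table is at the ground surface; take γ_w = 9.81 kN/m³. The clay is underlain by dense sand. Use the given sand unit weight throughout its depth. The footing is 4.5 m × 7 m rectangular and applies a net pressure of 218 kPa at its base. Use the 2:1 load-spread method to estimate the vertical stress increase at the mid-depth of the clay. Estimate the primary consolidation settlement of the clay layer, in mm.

S_c ≈ 36.7 mm

Mid-depth of clay below the ground surface: z = 3 + 6.3/2 = 6.15 m.
Total vertical stress at mid-clay: σ_v = 17.7×3 + 18.4×3.15 = 111.06 kPa.
Pore pressure: u = 9.81×(6.15 − 0) = 60.332 kPa.
Initial effective stress: σ'_0 = σ_v − u = 111.06 − 60.332 = 50.728 kPa.
Stress increase at mid-clay by the 2:1 spreading method:
Δσ = qBL/((B+z)(L+z)) = 218×4.5×7/((4.5+6.15)(7+6.15)) = 49.033 kPa
Final effective stress: σ'_f = 50.728 + 49.033 = 99.761 kPa.
σ'_f = 99.761 ≤ σ'_p = 112 kPa, so the clay remains overconsolidated and only the recompression index applies:
S_c = C_r·H/(1+e₀)·log₁₀(σ'_f/σ'_0) = 0.044×6.3/2.22×log₁₀(99.761/50.728)
    = 0.12486 × 0.29371 = 0.03667 m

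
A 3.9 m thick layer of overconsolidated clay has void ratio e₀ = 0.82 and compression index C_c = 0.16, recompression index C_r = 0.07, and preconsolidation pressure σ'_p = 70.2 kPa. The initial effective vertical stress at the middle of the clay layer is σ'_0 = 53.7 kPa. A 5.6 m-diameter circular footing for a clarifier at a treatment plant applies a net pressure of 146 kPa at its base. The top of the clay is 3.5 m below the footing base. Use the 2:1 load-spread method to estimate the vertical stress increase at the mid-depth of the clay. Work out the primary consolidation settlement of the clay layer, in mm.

Mid-depth of clay below the footing base: z = 3.5 + 3.9/2 = 5.45 m.
Stress increase at mid-clay by the 2:1 spreading method:
Δσ ≈ qD²/(D+z)² = 146×5.6²/(5.6+5.45)² = 37.498 kPa
Final effective stress: σ'_f = 53.7 + 37.498 = 91.198 kPa.
σ'_f = 91.198 > σ'_p = 70.2 kPa, so the stress path crosses the preconsolidation pressure — recompression up to σ'_p, then virgin compression beyond:
S_c = H/(1+e₀)·[C_r·log₁₀(σ'_p/σ'_0) + C_c·log₁₀(σ'_f/σ'_p)]
    = 3.9/1.82 × [0.07×log₁₀(70.2/53.7) + 0.16×log₁₀(91.198/70.2)]
    = 2.1429 × [0.0081454 + 0.018184] = 0.05642 m

S_c ≈ 56.4 mm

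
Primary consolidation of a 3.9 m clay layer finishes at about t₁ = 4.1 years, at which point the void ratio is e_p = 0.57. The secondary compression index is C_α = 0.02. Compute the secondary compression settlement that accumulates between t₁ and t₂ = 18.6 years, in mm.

Secondary compression: S_s = C_α·H/(1+e_p)·log₁₀(t₂/t₁)
S_s = 0.02×3.9/(1+0.57)×log₁₀(18.6/4.1)
    = 0.04968 × 0.6567 = 0.03263 m

S_s ≈ 32.6 mm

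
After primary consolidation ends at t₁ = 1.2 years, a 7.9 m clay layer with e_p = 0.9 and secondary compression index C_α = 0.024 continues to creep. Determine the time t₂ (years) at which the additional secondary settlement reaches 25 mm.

S_s = C_α·H/(1+e_p)·log₁₀(t₂/t₁) ⇒ log₁₀(t₂/t₁) = S_s·(1+e_p)/(C_α·H).
log₁₀(t₂/t₁) = 0.025 × (1+0.9) / (0.024×7.9) = 0.2505
t₂ = t₁ × 10^0.2505 = 1.2 × 1.78 = 2.137 years

t₂ ≈ 2.14 years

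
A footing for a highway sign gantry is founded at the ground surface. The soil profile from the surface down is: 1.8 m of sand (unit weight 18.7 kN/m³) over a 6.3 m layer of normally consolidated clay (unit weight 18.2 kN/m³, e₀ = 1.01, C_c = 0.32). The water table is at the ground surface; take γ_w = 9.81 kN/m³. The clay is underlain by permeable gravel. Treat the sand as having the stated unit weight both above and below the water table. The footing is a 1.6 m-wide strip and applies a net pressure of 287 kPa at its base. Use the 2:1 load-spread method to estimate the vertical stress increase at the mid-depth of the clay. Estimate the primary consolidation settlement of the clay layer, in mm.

Mid-depth of clay below the ground surface: z = 1.8 + 6.3/2 = 4.95 m.
Total vertical stress at mid-clay: σ_v = 18.7×1.8 + 18.2×3.15 = 90.99 kPa.
Pore pressure: u = 9.81×(4.95 − 0) = 48.56 kPa.
Initial effective stress: σ'_0 = σ_v − u = 90.99 − 48.56 = 42.43 kPa.
Stress increase at mid-clay by the 2:1 spreading method:
Δσ = qB/(B+z) = 287×1.6/(1.6+4.95) = 70.107 kPa
Final effective stress: σ'_f = σ'_0 + Δσ = 42.43 + 70.107 = 112.54 kPa.
Normally consolidated clay, so the full stress increment lies on the virgin compression line:
S_c = C_c·H/(1+e₀)·log₁₀(σ'_f/σ'_0) = 0.32×6.3/(1+1.01)×log₁₀(112.54/42.43)
    = 1.003 × 0.42363 = 0.4249 m

S_c ≈ 425 mm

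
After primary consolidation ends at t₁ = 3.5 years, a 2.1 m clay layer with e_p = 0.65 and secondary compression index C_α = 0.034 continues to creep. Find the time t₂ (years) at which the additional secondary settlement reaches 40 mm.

t₂ ≈ 29.4 years

S_s = C_α·H/(1+e_p)·log₁₀(t₂/t₁) ⇒ log₁₀(t₂/t₁) = S_s·(1+e_p)/(C_α·H).
log₁₀(t₂/t₁) = 0.04 × (1+0.65) / (0.034×2.1) = 0.9244
t₂ = t₁ × 10^0.9244 = 3.5 × 8.402 = 29.41 years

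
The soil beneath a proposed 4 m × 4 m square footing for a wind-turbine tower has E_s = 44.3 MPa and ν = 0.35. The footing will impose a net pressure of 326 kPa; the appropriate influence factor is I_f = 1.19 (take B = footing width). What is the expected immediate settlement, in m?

S_e ≈ 0.0307 m

Immediate (elastic) settlement: S_e = q·B·(1−ν²)/E_s · I_f.
E_s = 44.3 MPa = 44300 kPa.
S_e = 326 × 4 × (1 − 0.35²) / 44300 × 1.19
    = 326 × 4 × 0.8775 / 44300 × 1.19
    = 0.03074 m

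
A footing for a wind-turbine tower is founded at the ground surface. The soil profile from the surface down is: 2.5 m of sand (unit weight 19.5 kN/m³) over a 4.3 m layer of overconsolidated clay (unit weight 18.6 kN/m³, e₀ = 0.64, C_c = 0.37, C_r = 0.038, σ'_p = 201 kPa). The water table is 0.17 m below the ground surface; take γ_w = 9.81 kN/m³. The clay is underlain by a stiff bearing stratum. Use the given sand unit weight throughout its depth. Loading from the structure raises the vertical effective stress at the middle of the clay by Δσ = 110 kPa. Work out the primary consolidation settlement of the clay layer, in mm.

Mid-depth of clay below the ground surface: z = 2.5 + 4.3/2 = 4.65 m.
Total vertical stress at mid-clay: σ_v = 19.5×2.5 + 18.6×2.15 = 88.74 kPa.
Pore pressure: u = 9.81×(4.65 − 0.17) = 43.949 kPa.
Initial effective stress: σ'_0 = σ_v − u = 88.74 − 43.949 = 44.791 kPa.
Final effective stress: σ'_f = 44.791 + 110 = 154.79 kPa.
σ'_f = 154.79 ≤ σ'_p = 201 kPa, so the clay remains overconsolidated and only the recompression index applies:
S_c = C_r·H/(1+e₀)·log₁₀(σ'_f/σ'_0) = 0.038×4.3/1.64×log₁₀(154.79/44.791)
    = 0.099636 × 0.53855 = 0.05366 m

S_c ≈ 53.7 mm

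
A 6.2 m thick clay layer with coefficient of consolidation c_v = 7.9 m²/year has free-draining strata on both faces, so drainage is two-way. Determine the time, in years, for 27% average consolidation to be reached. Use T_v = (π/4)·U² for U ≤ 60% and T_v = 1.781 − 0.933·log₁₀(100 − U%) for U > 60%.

Drainage path length: H_d = H/2 = 3.1 m (double drainage).
U ≤ 60%: T_v = (π/4)·U² = (π/4)×0.27² = 0.057256.
t = T_v·H_d²/c_v = 0.057256×3.1²/7.9 = 0.06965 years.

t ≈ 0.0696 years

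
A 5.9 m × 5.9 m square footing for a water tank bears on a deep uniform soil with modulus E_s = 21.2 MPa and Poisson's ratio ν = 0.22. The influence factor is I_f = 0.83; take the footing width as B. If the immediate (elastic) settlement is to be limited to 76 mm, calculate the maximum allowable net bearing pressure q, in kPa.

E_s = 21.2 MPa = 21200 kPa.
S_e = q·B·(1−ν²)/E_s · I_f  ⇒  q = S_e·E_s / (B·(1−ν²)·I_f).
q = 0.076 × 21200 / (5.9 × 0.9516 × 0.83) = 345.8 kPa

q ≈ 346 kPa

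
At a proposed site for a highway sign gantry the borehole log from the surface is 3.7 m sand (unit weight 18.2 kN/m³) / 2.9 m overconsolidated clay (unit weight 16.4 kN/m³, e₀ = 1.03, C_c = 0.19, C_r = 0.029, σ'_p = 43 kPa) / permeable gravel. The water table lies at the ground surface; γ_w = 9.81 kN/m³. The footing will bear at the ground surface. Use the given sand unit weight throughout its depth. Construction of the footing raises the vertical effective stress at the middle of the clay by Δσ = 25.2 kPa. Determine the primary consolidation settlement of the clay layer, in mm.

S_c ≈ 51.2 mm

Mid-depth of clay below the ground surface: z = 3.7 + 2.9/2 = 5.15 m.
Total vertical stress at mid-clay: σ_v = 18.2×3.7 + 16.4×1.45 = 91.12 kPa.
Pore pressure: u = 9.81×(5.15 − 0) = 50.522 kPa.
Initial effective stress: σ'_0 = σ_v − u = 91.12 − 50.522 = 40.598 kPa.
Final effective stress: σ'_f = 40.598 + 25.2 = 65.798 kPa.
σ'_f = 65.798 > σ'_p = 43 kPa, so the stress path crosses the preconsolidation pressure — recompression up to σ'_p, then virgin compression beyond:
S_c = H/(1+e₀)·[C_r·log₁₀(σ'_p/σ'_0) + C_c·log₁₀(σ'_f/σ'_p)]
    = 2.9/2.03 × [0.029×log₁₀(43/40.598) + 0.19×log₁₀(65.798/43)]
    = 1.4286 × [0.00072395 + 0.035101] = 0.05118 m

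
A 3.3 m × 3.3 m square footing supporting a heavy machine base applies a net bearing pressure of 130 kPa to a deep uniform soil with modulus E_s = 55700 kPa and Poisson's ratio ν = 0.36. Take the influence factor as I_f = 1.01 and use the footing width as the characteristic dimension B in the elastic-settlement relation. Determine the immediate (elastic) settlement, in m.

Immediate (elastic) settlement: S_e = q·B·(1−ν²)/E_s · I_f.
S_e = 130 × 3.3 × (1 − 0.36²) / 55700 × 1.01
    = 130 × 3.3 × 0.8704 / 55700 × 1.01
    = 0.006771 m

S_e ≈ 0.00677 m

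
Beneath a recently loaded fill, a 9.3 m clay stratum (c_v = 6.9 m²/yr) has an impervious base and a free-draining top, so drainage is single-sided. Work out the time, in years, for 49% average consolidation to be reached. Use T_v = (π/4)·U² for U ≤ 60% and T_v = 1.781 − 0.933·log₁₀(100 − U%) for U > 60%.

Drainage path length: H_d = H = 9.3 m (single drainage).
U ≤ 60%: T_v = (π/4)·U² = (π/4)×0.49² = 0.18857.
t = T_v·H_d²/c_v = 0.18857×9.3²/6.9 = 2.364 years.

t ≈ 2.36 years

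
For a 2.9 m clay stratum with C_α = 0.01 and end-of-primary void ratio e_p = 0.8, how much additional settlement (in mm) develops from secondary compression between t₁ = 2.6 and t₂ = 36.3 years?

Secondary compression: S_s = C_α·H/(1+e_p)·log₁₀(t₂/t₁)
S_s = 0.01×2.9/(1+0.8)×log₁₀(36.3/2.6)
    = 0.01611 × 1.145 = 0.01845 m

S_s ≈ 18.4 mm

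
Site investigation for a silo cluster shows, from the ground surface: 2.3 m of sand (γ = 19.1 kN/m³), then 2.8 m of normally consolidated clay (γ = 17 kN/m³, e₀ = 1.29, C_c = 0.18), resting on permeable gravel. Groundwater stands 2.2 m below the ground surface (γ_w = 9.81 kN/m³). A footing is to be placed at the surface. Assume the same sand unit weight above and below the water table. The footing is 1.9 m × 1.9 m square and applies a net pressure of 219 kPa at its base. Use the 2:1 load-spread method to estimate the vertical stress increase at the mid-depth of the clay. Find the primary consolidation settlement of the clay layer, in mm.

S_c ≈ 37.2 mm

Mid-depth of clay below the ground surface: z = 2.3 + 2.8/2 = 3.7 m.
Total vertical stress at mid-clay: σ_v = 19.1×2.3 + 17×1.4 = 67.73 kPa.
Pore pressure: u = 9.81×(3.7 − 2.2) = 14.715 kPa.
Initial effective stress: σ'_0 = σ_v − u = 67.73 − 14.715 = 53.015 kPa.
Stress increase at mid-clay by the 2:1 spreading method:
Δσ = qBL/((B+z)(L+z)) = 219×1.9×1.9/((1.9+3.7)(1.9+3.7)) = 25.21 kPa
Final effective stress: σ'_f = σ'_0 + Δσ = 53.015 + 25.21 = 78.225 kPa.
Normally consolidated clay, so the full stress increment lies on the virgin compression line:
S_c = C_c·H/(1+e₀)·log₁₀(σ'_f/σ'_0) = 0.18×2.8/(1+1.29)×log₁₀(78.225/53.015)
    = 0.22009 × 0.16895 = 0.03718 m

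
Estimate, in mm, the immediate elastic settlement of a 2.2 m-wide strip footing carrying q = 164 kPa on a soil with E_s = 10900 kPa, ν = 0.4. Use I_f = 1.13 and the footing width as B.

S_e ≈ 31.4 mm

Immediate (elastic) settlement: S_e = q·B·(1−ν²)/E_s · I_f.
S_e = 164 × 2.2 × (1 − 0.4²) / 10900 × 1.13
    = 164 × 2.2 × 0.84 / 10900 × 1.13
    = 0.03142 m = 31.42 mm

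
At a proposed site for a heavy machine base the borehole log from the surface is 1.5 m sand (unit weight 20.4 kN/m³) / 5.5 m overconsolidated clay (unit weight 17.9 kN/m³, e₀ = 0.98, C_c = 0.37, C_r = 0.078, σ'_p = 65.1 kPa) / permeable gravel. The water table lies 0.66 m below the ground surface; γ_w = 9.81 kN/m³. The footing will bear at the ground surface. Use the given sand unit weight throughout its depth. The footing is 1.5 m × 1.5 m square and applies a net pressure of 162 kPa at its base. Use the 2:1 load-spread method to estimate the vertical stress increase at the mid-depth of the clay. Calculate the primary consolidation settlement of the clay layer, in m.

Mid-depth of clay below the ground surface: z = 1.5 + 5.5/2 = 4.25 m.
Total vertical stress at mid-clay: σ_v = 20.4×1.5 + 17.9×2.75 = 79.825 kPa.
Pore pressure: u = 9.81×(4.25 − 0.66) = 35.218 kPa.
Initial effective stress: σ'_0 = σ_v − u = 79.825 − 35.218 = 44.607 kPa.
Stress increase at mid-clay by the 2:1 spreading method:
Δσ = qBL/((B+z)(L+z)) = 162×1.5×1.5/((1.5+4.25)(1.5+4.25)) = 11.025 kPa
Final effective stress: σ'_f = 44.607 + 11.025 = 55.632 kPa.
σ'_f = 55.632 ≤ σ'_p = 65.1 kPa, so the clay remains overconsolidated and only the recompression index applies:
S_c = C_r·H/(1+e₀)·log₁₀(σ'_f/σ'_0) = 0.078×5.5/1.98×log₁₀(55.632/44.607)
    = 0.21667 × 0.095922 = 0.02078 m

S_c ≈ 0.0208 m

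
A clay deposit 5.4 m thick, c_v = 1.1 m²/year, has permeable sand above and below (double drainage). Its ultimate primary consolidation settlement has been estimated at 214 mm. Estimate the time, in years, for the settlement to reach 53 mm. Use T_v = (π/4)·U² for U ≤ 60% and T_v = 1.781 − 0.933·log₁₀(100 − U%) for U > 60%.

t ≈ 0.319 years

Drainage path length: H_d = H/2 = 2.7 m (double drainage).
U = S(t)/S_ult = 53/214 = 0.2477.
U ≤ 60%: T_v = (π/4)·U² = (π/4)×0.24766² = 0.048174.
t = T_v·H_d²/c_v = 0.048174×2.7²/1.1 = 0.3193 years.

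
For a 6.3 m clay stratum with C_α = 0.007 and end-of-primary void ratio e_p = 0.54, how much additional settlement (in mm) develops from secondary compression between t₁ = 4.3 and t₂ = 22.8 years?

Secondary compression: S_s = C_α·H/(1+e_p)·log₁₀(t₂/t₁)
S_s = 0.007×6.3/(1+0.54)×log₁₀(22.8/4.3)
    = 0.02864 × 0.7245 = 0.02075 m

S_s ≈ 20.7 mm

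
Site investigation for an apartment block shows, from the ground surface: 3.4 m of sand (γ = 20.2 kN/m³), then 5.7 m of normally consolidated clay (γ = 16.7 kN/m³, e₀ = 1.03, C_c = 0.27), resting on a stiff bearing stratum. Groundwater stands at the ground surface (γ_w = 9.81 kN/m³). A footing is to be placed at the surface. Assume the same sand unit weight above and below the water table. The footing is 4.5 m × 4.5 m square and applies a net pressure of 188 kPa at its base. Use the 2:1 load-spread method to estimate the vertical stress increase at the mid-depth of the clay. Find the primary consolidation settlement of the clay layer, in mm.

S_c ≈ 155 mm

Mid-depth of clay below the ground surface: z = 3.4 + 5.7/2 = 6.25 m.
Total vertical stress at mid-clay: σ_v = 20.2×3.4 + 16.7×2.85 = 116.27 kPa.
Pore pressure: u = 9.81×(6.25 − 0) = 61.312 kPa.
Initial effective stress: σ'_0 = σ_v − u = 116.27 − 61.312 = 54.958 kPa.
Stress increase at mid-clay by the 2:1 spreading method:
Δσ = qBL/((B+z)(L+z)) = 188×4.5×4.5/((4.5+6.25)(4.5+6.25)) = 32.943 kPa
Final effective stress: σ'_f = σ'_0 + Δσ = 54.958 + 32.943 = 87.901 kPa.
Normally consolidated clay, so the full stress increment lies on the virgin compression line:
S_c = C_c·H/(1+e₀)·log₁₀(σ'_f/σ'_0) = 0.27×5.7/(1+1.03)×log₁₀(87.901/54.958)
    = 0.75813 × 0.20396 = 0.1546 m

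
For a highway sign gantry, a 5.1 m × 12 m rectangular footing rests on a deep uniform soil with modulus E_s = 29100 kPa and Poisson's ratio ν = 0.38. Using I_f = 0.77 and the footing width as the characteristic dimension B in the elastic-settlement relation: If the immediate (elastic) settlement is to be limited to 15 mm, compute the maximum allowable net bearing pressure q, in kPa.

q ≈ 130 kPa

S_e = q·B·(1−ν²)/E_s · I_f  ⇒  q = S_e·E_s / (B·(1−ν²)·I_f).
q = 0.015 × 29100 / (5.1 × 0.8556 × 0.77) = 129.9 kPa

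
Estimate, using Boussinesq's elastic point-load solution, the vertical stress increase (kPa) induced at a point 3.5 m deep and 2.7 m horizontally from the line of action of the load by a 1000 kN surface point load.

Δσ_z ≈ 12.1 kPa

Boussinesq vertical stress below a point load on an elastic half-space:
Δσ_z = 3P/(2πz²) · [1 + (r/z)²]^(−5/2)
r/z = 2.7/3.5 = 0.77143; [1+(r/z)²]^(−5/2) = 0.31119.
Δσ_z = 3×1000/(2π×3.5²) × 0.31119 = 38.977 × 0.31119 = 12.13 kPa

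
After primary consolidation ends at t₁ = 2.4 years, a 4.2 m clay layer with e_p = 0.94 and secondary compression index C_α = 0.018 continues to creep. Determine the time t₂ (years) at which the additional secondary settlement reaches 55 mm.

t₂ ≈ 61.9 years

S_s = C_α·H/(1+e_p)·log₁₀(t₂/t₁) ⇒ log₁₀(t₂/t₁) = S_s·(1+e_p)/(C_α·H).
log₁₀(t₂/t₁) = 0.055 × (1+0.94) / (0.018×4.2) = 1.411
t₂ = t₁ × 10^1.411 = 2.4 × 25.79 = 61.89 years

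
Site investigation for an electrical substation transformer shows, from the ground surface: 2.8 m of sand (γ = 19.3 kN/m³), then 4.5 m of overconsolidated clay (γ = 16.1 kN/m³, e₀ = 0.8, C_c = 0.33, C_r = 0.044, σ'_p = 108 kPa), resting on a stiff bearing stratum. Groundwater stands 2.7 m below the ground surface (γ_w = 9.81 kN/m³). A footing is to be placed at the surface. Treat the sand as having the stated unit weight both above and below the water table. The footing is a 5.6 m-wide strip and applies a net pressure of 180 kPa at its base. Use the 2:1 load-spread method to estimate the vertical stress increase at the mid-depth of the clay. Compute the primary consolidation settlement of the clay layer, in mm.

Mid-depth of clay below the ground surface: z = 2.8 + 4.5/2 = 5.05 m.
Total vertical stress at mid-clay: σ_v = 19.3×2.8 + 16.1×2.25 = 90.265 kPa.
Pore pressure: u = 9.81×(5.05 − 2.7) = 23.054 kPa.
Initial effective stress: σ'_0 = σ_v − u = 90.265 − 23.054 = 67.211 kPa.
Stress increase at mid-clay by the 2:1 spreading method:
Δσ = qB/(B+z) = 180×5.6/(5.6+5.05) = 94.648 kPa
Final effective stress: σ'_f = 67.211 + 94.648 = 161.86 kPa.
σ'_f = 161.86 > σ'_p = 108 kPa, so the stress path crosses the preconsolidation pressure — recompression up to σ'_p, then virgin compression beyond:
S_c = H/(1+e₀)·[C_r·log₁₀(σ'_p/σ'_0) + C_c·log₁₀(σ'_f/σ'_p)]
    = 4.5/1.8 × [0.044×log₁₀(108/67.211) + 0.33×log₁₀(161.86/108)]
    = 2.5 × [0.0090633 + 0.057986] = 0.1676 m

S_c ≈ 168 mm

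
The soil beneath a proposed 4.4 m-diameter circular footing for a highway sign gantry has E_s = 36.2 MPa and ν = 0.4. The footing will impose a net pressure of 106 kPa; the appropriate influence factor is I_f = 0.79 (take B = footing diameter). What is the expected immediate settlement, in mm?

Immediate (elastic) settlement: S_e = q·B·(1−ν²)/E_s · I_f.
E_s = 36.2 MPa = 36200 kPa.
S_e = 106 × 4.4 × (1 − 0.4²) / 36200 × 0.79
    = 106 × 4.4 × 0.84 / 36200 × 0.79
    = 0.00855 m = 8.55 mm

S_e ≈ 8.55 mm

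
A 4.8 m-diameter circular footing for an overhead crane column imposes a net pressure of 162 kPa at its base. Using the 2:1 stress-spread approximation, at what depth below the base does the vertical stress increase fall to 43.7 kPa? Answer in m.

2:1 spreading — at depth z the loaded area has grown by z in each plan dimension:
qD²/(D+z)² = Δσ_z ⇒ z = D(√(q/Δσ_z) − 1) = 4.8×(√(162/43.7) − 1) = 4.442 m

z ≈ 4.44 m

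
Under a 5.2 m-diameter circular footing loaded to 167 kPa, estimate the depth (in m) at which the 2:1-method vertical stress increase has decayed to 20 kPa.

z ≈ 9.83 m

2:1 spreading — at depth z the loaded area has grown by z in each plan dimension:
qD²/(D+z)² = Δσ_z ⇒ z = D(√(q/Δσ_z) − 1) = 5.2×(√(167/20) − 1) = 9.826 m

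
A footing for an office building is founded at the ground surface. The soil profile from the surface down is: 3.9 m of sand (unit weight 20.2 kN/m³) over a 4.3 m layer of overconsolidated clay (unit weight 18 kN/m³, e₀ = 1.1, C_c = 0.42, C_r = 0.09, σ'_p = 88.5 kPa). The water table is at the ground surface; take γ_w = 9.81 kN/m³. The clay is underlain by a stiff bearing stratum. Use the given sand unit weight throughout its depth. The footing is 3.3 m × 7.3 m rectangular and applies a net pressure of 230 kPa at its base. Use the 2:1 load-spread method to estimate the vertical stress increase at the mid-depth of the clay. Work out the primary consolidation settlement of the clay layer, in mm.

S_c ≈ 88.6 mm

Mid-depth of clay below the ground surface: z = 3.9 + 4.3/2 = 6.05 m.
Total vertical stress at mid-clay: σ_v = 20.2×3.9 + 18×2.15 = 117.48 kPa.
Pore pressure: u = 9.81×(6.05 − 0) = 59.351 kPa.
Initial effective stress: σ'_0 = σ_v − u = 117.48 − 59.351 = 58.129 kPa.
Stress increase at mid-clay by the 2:1 spreading method:
Δσ = qBL/((B+z)(L+z)) = 230×3.3×7.3/((3.3+6.05)(7.3+6.05)) = 44.389 kPa
Final effective stress: σ'_f = 58.129 + 44.389 = 102.52 kPa.
σ'_f = 102.52 > σ'_p = 88.5 kPa, so the stress path crosses the preconsolidation pressure — recompression up to σ'_p, then virgin compression beyond:
S_c = H/(1+e₀)·[C_r·log₁₀(σ'_p/σ'_0) + C_c·log₁₀(σ'_f/σ'_p)]
    = 4.3/2.1 × [0.09×log₁₀(88.5/58.129) + 0.42×log₁₀(102.52/88.5)]
    = 2.0476 × [0.01643 + 0.026823] = 0.08856 m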